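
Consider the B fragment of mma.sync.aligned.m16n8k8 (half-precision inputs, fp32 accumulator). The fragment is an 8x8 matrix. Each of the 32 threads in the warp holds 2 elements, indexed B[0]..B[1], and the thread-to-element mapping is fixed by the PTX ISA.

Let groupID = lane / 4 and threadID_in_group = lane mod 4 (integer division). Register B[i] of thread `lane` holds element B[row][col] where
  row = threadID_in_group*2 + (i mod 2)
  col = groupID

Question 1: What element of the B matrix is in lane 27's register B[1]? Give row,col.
7,6

lane 27→27/4=6, 27 mod 4=3
i=1  r:2·3+1→7  c:6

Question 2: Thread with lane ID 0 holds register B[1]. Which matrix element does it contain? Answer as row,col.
0: G=0,T=0
[1] (0*2+1,0) = (1,0)

1,0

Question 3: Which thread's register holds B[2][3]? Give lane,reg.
c=3→G=3  r=2→T=1,p=0
L=3*4+1=13  i=0=0

13,0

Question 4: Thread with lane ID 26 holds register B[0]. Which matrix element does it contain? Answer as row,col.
4,6

lane 26→26/4=6, 26 mod 4=2
i=0  r:2·2+0→4  c:6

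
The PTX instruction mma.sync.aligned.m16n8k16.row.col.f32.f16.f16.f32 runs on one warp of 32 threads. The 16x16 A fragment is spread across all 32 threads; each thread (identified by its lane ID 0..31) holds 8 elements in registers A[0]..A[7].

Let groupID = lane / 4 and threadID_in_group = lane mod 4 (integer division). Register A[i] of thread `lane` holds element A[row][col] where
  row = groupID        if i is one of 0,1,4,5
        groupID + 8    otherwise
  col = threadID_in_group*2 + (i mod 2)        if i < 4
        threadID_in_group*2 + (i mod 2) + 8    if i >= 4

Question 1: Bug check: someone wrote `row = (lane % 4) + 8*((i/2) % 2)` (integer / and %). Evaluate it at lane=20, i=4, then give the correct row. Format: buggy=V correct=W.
`(lane % 4) + 8*((i/2) % 2)`[20,4]->0
20: g=5,t=0
[4] (5+0,0*2+0+8) = (5,8)
row: 0 vs 5

buggy=0 correct=5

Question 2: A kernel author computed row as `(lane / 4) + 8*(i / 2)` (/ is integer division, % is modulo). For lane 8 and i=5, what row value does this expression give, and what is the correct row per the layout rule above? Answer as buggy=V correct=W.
`(lane / 4) + 8*(i / 2)`[8,5]=>18
8: grp=2,tig=0
[5] (2+0,0*2+1+8) = (2,9)
row: 18 vs 2

buggy=18 correct=2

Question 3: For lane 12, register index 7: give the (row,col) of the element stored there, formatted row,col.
11,9

L=12->g=12>>2=3, t=12&3=0
[7]->row 3+8=11  col 0·2+1+8=9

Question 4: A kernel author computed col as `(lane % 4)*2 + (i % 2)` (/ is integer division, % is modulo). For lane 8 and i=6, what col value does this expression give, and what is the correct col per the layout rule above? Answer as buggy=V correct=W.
`(lane % 4)*2 + (i % 2)`[8,6]->0
lane 8->8/4=2, 8 mod 4=0
i=6  r:2+8->10  c:2·0+0+8->8
col: 0 vs 8

buggy=0 correct=8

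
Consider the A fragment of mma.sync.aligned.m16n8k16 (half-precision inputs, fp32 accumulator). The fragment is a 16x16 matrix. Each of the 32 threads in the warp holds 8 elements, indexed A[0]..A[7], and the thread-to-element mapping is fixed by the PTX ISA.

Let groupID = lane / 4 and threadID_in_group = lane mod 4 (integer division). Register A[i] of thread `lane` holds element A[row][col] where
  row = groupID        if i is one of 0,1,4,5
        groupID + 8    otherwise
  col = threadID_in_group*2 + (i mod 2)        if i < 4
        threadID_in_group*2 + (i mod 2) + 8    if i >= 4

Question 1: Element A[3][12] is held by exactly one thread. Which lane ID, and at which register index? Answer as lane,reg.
14,4

r=3⇒gr=3,Rb=0  c=12⇒Cb=1,th=2,odd=0
L=3*4+2=14  i=1*4+0*2+0=4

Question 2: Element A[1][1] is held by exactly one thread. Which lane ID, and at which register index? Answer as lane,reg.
4,1

r=1->g=1,rb=0  c=1->cb=0,t=0,b0=1
L=1*4+0=4  i=0*4+0*2+1=1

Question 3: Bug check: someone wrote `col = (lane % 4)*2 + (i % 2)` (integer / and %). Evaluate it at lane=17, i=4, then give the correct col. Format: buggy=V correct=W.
`(lane % 4)*2 + (i % 2)`[17,4]→2
17: G=4,T=1
[4] (4+0,1*2+0+8) = (4,10)
col: 2 vs 10

buggy=2 correct=10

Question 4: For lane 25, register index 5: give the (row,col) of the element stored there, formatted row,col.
lane 25=>25/4=6, 25 mod 4=1
i=5  r:6+0=>6  c:2·1+1+8=>11

6,11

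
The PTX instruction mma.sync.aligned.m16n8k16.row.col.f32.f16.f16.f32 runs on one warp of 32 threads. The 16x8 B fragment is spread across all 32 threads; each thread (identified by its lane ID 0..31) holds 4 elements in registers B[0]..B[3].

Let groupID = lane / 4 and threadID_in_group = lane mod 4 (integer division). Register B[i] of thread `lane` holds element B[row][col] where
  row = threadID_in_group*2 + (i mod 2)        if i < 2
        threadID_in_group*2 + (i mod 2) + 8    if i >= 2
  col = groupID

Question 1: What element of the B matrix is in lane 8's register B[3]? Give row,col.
9,2

lane 8: G=2 (8/4), T=0 (8%4)
i=3: r=0*2+1+8=9, c=G=2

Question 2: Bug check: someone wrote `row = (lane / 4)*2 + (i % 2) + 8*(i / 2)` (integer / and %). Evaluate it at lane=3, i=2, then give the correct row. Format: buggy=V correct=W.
buggy=8 correct=14

`(lane / 4)*2 + (i % 2) + 8*(i / 2)`[3,2]->8
lane 3->3/4=0, 3 mod 4=3
i=2  r:2·3+0+8->14  c:0
row: 8 vs 14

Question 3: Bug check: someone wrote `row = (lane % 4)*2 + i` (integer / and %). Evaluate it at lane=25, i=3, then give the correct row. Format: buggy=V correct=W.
`(lane % 4)*2 + i`[25,3]->5
lane 25: gid=6 (25/4), tid=1 (25%4)
i=3: r=1*2+1+8=11, c=gid=6
row: 5 vs 11

buggy=5 correct=11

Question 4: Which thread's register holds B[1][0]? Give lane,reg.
0,1

c:0=>grp=0  r:1=>rB=0,tig=0,lo=1
L=0*4+0=0  i=0*2+1=1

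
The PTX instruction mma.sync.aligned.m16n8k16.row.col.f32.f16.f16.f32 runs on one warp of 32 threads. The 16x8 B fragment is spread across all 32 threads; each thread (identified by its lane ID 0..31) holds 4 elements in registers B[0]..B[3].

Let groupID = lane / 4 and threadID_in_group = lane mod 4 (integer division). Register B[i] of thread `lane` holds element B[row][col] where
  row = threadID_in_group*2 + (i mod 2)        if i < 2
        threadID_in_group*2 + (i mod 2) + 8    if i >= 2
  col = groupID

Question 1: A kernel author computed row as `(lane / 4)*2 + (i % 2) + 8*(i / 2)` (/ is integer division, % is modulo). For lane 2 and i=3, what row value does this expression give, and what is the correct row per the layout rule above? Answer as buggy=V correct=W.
buggy=9 correct=13

`(lane / 4)*2 + (i % 2) + 8*(i / 2)`[2,3]⇒9
lane 2⇒2/4=0, 2 mod 4=2
i=3  r:2·2+1+8⇒13  c:0
row: 9 vs 13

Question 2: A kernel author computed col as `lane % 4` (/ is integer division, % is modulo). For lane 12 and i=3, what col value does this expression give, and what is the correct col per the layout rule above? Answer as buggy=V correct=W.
buggy=0 correct=3

`lane % 4`[12,3]->0
L=12->g=12>>2=3, t=12&3=0
[3]->row 0·2+1+8=9  col g=3
col: 0 vs 3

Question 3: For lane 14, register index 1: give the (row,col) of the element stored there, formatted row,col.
5,3

14: g=3,t=2
[1] (2*2+1+0,3) = (5,3)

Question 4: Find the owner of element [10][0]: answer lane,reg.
c=0→G=0  r=10→rhi=1,T=1,p=0
L=0*4+1=1  i=1*2+0=2

1,2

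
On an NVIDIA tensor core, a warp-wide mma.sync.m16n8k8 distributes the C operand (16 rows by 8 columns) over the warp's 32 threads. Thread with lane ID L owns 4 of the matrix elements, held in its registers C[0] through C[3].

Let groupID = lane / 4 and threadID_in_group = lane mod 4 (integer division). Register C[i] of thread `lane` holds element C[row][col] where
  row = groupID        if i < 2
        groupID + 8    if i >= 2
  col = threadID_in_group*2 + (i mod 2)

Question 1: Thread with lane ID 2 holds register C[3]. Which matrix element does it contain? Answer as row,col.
2: gid=0,tid=2
[3] (0+8,2*2+1) = (8,5)

8,5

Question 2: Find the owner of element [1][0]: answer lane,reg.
4,0

r=1->g=1,rb=0  c=0->t=0,b0=0
L=1*4+0=4  i=0*2+0=0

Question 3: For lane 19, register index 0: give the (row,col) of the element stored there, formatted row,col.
lane 19→19/4=4, 19 mod 4=3
i=0  r:4+0→4  c:2·3+0→6

4,6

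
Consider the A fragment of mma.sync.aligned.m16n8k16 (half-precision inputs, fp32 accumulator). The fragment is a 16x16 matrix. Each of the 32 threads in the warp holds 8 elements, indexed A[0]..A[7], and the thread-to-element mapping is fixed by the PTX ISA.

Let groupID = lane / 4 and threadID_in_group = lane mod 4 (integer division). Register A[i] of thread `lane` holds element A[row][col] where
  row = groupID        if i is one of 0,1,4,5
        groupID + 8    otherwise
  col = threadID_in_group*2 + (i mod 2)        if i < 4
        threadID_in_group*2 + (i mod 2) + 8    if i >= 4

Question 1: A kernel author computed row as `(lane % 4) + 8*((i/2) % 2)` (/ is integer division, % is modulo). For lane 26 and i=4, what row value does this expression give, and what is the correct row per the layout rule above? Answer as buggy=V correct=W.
`(lane % 4) + 8*((i/2) % 2)`[26,4]⇒2
lane 26⇒26/4=6, 26 mod 4=2
i=4  r:6+0⇒6  c:2·2+0+8⇒12
row: 2 vs 6

buggy=2 correct=6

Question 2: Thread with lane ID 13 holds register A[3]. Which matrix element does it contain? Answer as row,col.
11,3

L=13⇒gr=13>>2=3, th=13&3=1
[3]⇒row 3+8=11  col 1·2+1+0=3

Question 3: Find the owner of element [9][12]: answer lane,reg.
r=9→G=1,rhi=1  c=12→chi=1,T=2,p=0
L=1*4+2=6  i=1*4+1*2+0=6

6,6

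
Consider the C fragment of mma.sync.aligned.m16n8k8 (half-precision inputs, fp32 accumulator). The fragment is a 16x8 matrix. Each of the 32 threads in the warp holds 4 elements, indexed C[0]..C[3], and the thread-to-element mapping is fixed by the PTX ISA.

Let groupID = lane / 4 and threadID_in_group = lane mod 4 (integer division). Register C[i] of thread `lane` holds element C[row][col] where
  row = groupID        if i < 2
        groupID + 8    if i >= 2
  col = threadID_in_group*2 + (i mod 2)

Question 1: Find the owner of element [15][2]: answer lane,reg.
29,2

r=15→G=7,rhi=1  c=2→T=1,p=0
L=7*4+1=29  i=1*2+0=2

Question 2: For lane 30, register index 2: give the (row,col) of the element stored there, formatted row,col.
15,4

lane 30->30/4=7, 30 mod 4=2
i=2  r:7+8->15  c:2·2+0->4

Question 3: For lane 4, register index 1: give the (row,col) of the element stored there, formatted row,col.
1,1

4: gid=1,tid=0
[1] (1+0,0*2+1) = (1,1)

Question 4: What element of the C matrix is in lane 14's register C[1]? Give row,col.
3,5

L=14→G=14>>2=3, T=14&3=2
[1]→row 3+0=3  col 2·2+1=5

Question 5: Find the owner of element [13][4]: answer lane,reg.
r=13⇒gr=5,Rb=1  c=4⇒th=2,odd=0
L=5*4+2=22  i=1*2+0=2

22,2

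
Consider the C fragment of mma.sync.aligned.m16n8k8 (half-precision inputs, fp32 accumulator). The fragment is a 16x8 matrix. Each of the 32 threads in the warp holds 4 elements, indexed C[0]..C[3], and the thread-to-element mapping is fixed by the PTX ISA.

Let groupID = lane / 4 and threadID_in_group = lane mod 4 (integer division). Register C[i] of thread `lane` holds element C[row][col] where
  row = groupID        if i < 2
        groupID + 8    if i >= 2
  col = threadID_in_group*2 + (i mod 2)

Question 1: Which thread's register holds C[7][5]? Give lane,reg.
r=7→G=7,rhi=0  c=5→T=2,p=1
L=7*4+2=30  i=0*2+1=1

30,1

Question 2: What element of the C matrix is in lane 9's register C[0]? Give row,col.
L=9⇒gr=9>>2=2, th=9&3=1
[0]⇒row 2+0=2  col 1·2+0=2

2,2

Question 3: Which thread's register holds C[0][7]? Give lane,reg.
r=0⇒gr=0,Rb=0  c=7⇒th=3,odd=1
L=0*4+3=3  i=0*2+1=1

3,1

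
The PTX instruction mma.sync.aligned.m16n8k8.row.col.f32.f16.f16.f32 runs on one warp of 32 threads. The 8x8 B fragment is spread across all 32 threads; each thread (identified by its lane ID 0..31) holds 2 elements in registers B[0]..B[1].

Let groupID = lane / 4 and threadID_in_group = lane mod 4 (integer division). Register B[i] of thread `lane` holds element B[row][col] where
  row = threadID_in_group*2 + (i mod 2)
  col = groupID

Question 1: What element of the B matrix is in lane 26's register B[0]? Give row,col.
lane 26: gid=6 (26/4), tid=2 (26%4)
i=0: r=2*2+0=4, c=gid=6

4,6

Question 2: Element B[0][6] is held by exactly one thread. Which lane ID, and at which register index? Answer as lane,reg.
24,0

c=6→G=6  r=0→T=0,p=0
L=6*4+0=24  i=0=0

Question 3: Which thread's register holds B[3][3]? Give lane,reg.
c: 3->gid=3  r: 3->tid=1,i&1=1
L=3*4+1=13  i=1=1

13,1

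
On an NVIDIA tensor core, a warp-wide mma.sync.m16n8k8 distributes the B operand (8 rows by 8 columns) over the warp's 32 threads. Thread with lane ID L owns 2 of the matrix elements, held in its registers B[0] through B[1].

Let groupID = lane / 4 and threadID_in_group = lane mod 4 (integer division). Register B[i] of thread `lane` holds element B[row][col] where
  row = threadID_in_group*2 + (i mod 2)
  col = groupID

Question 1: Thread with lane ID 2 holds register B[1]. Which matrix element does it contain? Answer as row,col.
5,0

2: grp=0,tig=2
[1] (2*2+1,0) = (5,0)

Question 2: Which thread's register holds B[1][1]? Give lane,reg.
4,1

c=1→G=1  r=1→T=0,p=1
L=1*4+0=4  i=1=1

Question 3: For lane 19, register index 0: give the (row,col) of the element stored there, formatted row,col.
6,4

lane 19: g=4 (19/4), t=3 (19%4)
i=0: r=3*2+0=6, c=g=4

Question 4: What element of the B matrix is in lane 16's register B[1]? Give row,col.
1,4

lane 16: g=4 (16/4), t=0 (16%4)
i=1: r=0*2+1=1, c=g=4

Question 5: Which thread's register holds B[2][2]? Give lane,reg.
c: 2->gid=2  r: 2->tid=1,i&1=0
L=2*4+1=9  i=0=0

9,0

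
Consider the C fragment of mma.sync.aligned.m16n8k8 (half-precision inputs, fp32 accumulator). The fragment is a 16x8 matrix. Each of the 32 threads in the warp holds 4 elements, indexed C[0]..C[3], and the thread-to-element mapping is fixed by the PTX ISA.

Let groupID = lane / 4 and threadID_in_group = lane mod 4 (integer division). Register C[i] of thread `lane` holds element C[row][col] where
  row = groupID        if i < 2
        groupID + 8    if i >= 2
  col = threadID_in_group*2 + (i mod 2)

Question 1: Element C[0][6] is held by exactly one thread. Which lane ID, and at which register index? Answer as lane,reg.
r=0→G=0,rhi=0  c=6→T=3,p=0
L=0*4+3=3  i=0*2+0=0

3,0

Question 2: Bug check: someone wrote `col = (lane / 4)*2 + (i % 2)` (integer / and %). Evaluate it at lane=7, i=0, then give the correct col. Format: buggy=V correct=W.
`(lane / 4)*2 + (i % 2)`[7,0]⇒2
7: gr=1,th=3
[0] (1+0,3*2+0) = (1,6)
col: 2 vs 6

buggy=2 correct=6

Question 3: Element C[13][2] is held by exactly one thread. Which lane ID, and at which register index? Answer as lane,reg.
r=13⇒gr=5,Rb=1  c=2⇒th=1,odd=0
L=5*4+1=21  i=1*2+0=2

21,2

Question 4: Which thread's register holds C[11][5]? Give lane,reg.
14,3

r=11→G=3,rhi=1  c=5→T=2,p=1
L=3*4+2=14  i=1*2+1=3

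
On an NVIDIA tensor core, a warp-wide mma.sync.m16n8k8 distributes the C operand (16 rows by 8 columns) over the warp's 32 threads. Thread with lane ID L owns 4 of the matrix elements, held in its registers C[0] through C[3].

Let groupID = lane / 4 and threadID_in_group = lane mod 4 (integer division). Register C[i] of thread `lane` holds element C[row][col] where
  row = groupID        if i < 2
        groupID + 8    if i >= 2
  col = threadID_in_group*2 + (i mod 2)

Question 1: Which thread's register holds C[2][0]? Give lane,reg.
r=2->g=2,rb=0  c=0->t=0,b0=0
L=2*4+0=8  i=0*2+0=0

8,0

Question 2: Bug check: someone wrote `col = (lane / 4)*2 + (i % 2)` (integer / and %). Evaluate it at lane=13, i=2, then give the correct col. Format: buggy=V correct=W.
`(lane / 4)*2 + (i % 2)`[13,2]->6
lane 13: gid=3 (13/4), tid=1 (13%4)
i=2: r=3+8=11, c=1*2+0=2
col: 6 vs 2

buggy=6 correct=2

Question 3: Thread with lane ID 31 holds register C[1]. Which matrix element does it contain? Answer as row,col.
7,7

31: gid=7,tid=3
[1] (7+0,3*2+1) = (7,7)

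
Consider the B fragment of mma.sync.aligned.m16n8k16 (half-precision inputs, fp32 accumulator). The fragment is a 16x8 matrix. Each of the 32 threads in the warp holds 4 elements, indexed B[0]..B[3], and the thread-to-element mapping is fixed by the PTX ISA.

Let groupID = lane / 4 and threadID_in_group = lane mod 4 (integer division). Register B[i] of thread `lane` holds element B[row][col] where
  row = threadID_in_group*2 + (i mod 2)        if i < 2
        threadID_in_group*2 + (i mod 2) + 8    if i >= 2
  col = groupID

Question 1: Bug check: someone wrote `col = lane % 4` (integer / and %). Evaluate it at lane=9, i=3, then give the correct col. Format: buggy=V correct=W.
buggy=1 correct=2

`lane % 4`[9,3]->1
lane 9->9/4=2, 9 mod 4=1
i=3  r:2·1+1+8->11  c:2
col: 1 vs 2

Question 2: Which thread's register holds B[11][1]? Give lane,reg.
5,3

c: 1->gid=1  r: 11->r8=1,tid=1,i&1=1
L=1*4+1=5  i=1*2+1=3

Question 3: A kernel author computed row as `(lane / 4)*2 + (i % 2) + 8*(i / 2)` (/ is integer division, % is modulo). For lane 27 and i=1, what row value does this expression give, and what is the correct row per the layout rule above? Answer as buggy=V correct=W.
buggy=13 correct=7

`(lane / 4)*2 + (i % 2) + 8*(i / 2)`[27,1]⇒13
lane 27: gr=6 (27/4), th=3 (27%4)
i=1: r=3*2+1+0=7, c=gr=6
row: 13 vs 7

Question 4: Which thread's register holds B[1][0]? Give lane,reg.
c=0⇒gr=0  r=1⇒Rb=0,th=0,odd=1
L=0*4+0=0  i=0*2+1=1

0,1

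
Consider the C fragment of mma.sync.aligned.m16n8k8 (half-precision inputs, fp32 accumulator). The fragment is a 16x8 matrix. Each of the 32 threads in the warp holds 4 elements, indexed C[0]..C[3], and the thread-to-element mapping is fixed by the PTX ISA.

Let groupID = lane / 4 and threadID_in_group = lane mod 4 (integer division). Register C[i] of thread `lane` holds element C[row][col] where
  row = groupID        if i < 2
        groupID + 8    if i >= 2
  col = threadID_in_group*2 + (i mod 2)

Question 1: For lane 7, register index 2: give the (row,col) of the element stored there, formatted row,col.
9,6

lane 7: gr=1 (7/4), th=3 (7%4)
i=2: r=1+8=9, c=3*2+0=6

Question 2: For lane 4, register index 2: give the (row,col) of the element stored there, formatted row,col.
L=4=>grp=4>>2=1, tig=4&3=0
[2]=>row 1+8=9  col 0·2+0=0

9,0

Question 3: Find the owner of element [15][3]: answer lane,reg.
29,3

r:15=>grp=7,rB=1  c:3=>tig=1,lo=1
L=7*4+1=29  i=1*2+1=3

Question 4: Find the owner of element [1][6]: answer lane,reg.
r: 1->gid=1,r8=0  c: 6->tid=3,i&1=0
L=1*4+3=7  i=0*2+0=0

7,0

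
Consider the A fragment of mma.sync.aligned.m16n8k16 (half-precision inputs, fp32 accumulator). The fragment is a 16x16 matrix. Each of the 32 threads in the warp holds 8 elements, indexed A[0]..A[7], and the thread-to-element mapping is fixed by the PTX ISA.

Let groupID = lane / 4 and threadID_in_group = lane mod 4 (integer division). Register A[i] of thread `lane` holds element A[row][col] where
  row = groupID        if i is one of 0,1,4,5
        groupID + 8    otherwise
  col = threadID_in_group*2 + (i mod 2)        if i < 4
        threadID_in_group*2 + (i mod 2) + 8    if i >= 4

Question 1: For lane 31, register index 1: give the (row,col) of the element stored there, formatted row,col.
7,7

lane 31: G=7 (31/4), T=3 (31%4)
i=1: r=7+0=7, c=3*2+1+0=7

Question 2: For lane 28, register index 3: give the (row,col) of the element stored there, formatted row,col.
15,1

lane 28=>28/4=7, 28 mod 4=0
i=3  r:7+8=>15  c:2·0+1+0=>1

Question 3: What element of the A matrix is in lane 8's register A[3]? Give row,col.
L=8->gid=8>>2=2, tid=8&3=0
[3]->row 2+8=10  col 0·2+1+0=1

10,1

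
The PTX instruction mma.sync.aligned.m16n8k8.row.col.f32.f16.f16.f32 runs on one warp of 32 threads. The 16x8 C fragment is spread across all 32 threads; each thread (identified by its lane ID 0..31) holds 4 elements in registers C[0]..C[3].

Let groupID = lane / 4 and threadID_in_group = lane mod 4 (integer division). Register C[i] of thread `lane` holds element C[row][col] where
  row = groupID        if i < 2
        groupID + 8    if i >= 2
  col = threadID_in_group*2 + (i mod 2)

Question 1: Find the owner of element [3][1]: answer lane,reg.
12,1

r:3=>grp=3,rB=0  c:1=>tig=0,lo=1
L=3*4+0=12  i=0*2+1=1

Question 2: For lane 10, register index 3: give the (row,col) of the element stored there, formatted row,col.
10,5

10: G=2,T=2
[3] (2+8,2*2+1) = (10,5)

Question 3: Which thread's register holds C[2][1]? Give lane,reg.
8,1

r=2⇒gr=2,Rb=0  c=1⇒th=0,odd=1
L=2*4+0=8  i=0*2+1=1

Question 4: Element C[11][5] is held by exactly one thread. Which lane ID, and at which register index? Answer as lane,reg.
14,3

r=11->g=3,rb=1  c=5->t=2,b0=1
L=3*4+2=14  i=1*2+1=3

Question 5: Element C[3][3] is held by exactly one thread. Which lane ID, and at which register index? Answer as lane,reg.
r=3->g=3,rb=0  c=3->t=1,b0=1
L=3*4+1=13  i=0*2+1=1

13,1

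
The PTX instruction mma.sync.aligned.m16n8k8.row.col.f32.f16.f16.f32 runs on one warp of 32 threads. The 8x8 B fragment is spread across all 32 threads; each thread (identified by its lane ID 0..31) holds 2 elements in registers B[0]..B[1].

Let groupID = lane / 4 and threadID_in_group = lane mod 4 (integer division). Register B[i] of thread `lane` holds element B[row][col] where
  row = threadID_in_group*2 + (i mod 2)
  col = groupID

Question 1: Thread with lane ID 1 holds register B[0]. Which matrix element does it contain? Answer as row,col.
lane 1: G=0 (1/4), T=1 (1%4)
i=0: r=1*2+0=2, c=G=0

2,0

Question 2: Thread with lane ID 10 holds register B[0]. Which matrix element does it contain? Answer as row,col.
4,2

L=10⇒gr=10>>2=2, th=10&3=2
[0]⇒row 2·2+0=4  col gr=2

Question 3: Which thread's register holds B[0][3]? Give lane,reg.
c: 3->gid=3  r: 0->tid=0,i&1=0
L=3*4+0=12  i=0=0

12,0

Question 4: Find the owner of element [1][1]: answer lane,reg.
4,1

c=1⇒gr=1  r=1⇒th=0,odd=1
L=1*4+0=4  i=1=1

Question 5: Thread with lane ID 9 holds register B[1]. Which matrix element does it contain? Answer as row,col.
3,2

lane 9⇒9/4=2, 9 mod 4=1
i=1  r:2·1+1⇒3  c:2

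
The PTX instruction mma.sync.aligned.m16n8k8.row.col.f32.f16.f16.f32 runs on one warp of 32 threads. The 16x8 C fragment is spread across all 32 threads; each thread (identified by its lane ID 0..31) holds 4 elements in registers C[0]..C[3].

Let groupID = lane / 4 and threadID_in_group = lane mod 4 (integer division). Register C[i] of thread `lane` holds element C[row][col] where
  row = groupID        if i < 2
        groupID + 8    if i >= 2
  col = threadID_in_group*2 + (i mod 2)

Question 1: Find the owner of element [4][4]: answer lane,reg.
r:4=>grp=4,rB=0  c:4=>tig=2,lo=0
L=4*4+2=18  i=0*2+0=0

18,0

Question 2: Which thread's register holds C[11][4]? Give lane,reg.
14,2

r: 11->gid=3,r8=1  c: 4->tid=2,i&1=0
L=3*4+2=14  i=1*2+0=2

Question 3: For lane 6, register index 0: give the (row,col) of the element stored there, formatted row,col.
L=6⇒gr=6>>2=1, th=6&3=2
[0]⇒row 1+0=1  col 2·2+0=4

1,4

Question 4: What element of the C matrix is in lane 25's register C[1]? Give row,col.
6,3

L=25→G=25>>2=6, T=25&3=1
[1]→row 6+0=6  col 1·2+1=3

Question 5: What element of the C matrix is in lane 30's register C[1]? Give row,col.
30: gid=7,tid=2
[1] (7+0,2*2+1) = (7,5)

7,5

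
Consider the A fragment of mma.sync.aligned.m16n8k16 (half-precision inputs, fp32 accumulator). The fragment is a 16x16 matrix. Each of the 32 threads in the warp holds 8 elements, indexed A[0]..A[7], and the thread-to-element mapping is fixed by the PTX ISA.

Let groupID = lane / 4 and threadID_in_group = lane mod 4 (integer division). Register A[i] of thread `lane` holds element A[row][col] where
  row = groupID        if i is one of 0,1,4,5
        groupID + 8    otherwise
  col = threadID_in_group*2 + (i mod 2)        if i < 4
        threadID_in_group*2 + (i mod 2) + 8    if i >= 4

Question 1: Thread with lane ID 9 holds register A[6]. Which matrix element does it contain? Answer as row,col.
lane 9→9/4=2, 9 mod 4=1
i=6  r:2+8→10  c:2·1+0+8→10

10,10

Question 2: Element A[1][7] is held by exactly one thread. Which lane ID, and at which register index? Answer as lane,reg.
r=1→G=1,rhi=0  c=7→chi=0,T=3,p=1
L=1*4+3=7  i=0*4+0*2+1=1

7,1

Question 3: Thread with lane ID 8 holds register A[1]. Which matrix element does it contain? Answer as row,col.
2,1

L=8->g=8>>2=2, t=8&3=0
[1]->row 2+0=2  col 0·2+1+0=1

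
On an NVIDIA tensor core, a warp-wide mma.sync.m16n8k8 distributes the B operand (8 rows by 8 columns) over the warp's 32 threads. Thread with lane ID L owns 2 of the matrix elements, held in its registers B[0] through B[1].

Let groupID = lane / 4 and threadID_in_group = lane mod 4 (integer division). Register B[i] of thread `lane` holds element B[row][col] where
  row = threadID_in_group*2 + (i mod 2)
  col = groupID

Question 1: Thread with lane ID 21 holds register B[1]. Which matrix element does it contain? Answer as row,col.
L=21=>grp=21>>2=5, tig=21&3=1
[1]=>row 1·2+1=3  col grp=5

3,5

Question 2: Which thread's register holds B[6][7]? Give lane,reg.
c: 7->gid=7  r: 6->tid=3,i&1=0
L=7*4+3=31  i=0=0

31,0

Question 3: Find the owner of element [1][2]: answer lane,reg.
c=2→G=2  r=1→T=0,p=1
L=2*4+0=8  i=1=1

8,1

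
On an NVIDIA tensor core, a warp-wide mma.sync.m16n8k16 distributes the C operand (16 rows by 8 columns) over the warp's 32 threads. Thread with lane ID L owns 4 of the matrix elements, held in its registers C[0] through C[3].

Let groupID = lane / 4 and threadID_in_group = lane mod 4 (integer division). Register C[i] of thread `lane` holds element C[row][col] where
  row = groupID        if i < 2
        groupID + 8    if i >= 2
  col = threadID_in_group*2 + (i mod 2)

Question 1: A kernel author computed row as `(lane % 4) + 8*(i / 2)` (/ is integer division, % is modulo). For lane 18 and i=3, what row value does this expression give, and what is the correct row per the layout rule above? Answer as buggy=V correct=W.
`(lane % 4) + 8*(i / 2)`[18,3]->10
lane 18: g=4 (18/4), t=2 (18%4)
i=3: r=4+8=12, c=2*2+1=5
row: 10 vs 12

buggy=10 correct=12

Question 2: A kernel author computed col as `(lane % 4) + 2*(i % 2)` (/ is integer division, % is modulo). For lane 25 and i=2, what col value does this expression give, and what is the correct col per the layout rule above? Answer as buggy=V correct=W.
buggy=1 correct=2

`(lane % 4) + 2*(i % 2)`[25,2]⇒1
L=25⇒gr=25>>2=6, th=25&3=1
[2]⇒row 6+8=14  col 1·2+0=2
col: 1 vs 2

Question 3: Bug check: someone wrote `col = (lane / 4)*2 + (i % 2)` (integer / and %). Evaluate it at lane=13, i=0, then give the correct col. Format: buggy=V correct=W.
`(lane / 4)*2 + (i % 2)`[13,0]->6
lane 13->13/4=3, 13 mod 4=1
i=0  r:3+0->3  c:2·1+0->2
col: 6 vs 2

buggy=6 correct=2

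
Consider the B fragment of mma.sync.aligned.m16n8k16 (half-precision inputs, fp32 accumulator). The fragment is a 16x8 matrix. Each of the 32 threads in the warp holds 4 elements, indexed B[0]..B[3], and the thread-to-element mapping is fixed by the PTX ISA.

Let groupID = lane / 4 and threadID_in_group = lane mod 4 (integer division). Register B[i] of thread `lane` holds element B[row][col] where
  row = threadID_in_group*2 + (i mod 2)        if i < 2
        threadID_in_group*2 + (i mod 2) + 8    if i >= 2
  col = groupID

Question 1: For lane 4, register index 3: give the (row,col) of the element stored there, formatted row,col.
9,1

4: G=1,T=0
[3] (0*2+1+8,1) = (9,1)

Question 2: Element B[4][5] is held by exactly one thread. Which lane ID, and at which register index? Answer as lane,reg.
c=5→G=5  r=4→rhi=0,T=2,p=0
L=5*4+2=22  i=0*2+0=0

22,0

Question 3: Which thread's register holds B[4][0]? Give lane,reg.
c: 0->gid=0  r: 4->r8=0,tid=2,i&1=0
L=0*4+2=2  i=0*2+0=0

2,0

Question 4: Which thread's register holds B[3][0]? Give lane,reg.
1,1

c=0→G=0  r=3→rhi=0,T=1,p=1
L=0*4+1=1  i=0*2+1=1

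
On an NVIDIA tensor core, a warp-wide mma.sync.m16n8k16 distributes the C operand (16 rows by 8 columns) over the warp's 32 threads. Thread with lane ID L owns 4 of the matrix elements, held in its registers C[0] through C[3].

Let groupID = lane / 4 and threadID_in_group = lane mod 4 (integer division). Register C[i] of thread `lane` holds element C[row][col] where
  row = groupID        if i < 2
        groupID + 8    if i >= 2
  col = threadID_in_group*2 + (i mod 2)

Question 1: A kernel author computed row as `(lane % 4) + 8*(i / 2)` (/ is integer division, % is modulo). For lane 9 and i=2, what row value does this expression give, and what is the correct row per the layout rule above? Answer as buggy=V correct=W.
buggy=9 correct=10

`(lane % 4) + 8*(i / 2)`[9,2]->9
lane 9->9/4=2, 9 mod 4=1
i=2  r:2+8->10  c:2·1+0->2
row: 9 vs 10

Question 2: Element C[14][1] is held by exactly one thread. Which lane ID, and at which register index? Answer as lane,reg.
24,3

r:14=>grp=6,rB=1  c:1=>tig=0,lo=1
L=6*4+0=24  i=1*2+1=3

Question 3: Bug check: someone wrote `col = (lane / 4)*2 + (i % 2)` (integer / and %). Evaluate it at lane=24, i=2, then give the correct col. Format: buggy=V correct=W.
buggy=12 correct=0

`(lane / 4)*2 + (i % 2)`[24,2]->12
L=24->gid=24>>2=6, tid=24&3=0
[2]->row 6+8=14  col 0·2+0=0
col: 12 vs 0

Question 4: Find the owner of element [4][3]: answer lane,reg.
17,1

r=4→G=4,rhi=0  c=3→T=1,p=1
L=4*4+1=17  i=0*2+1=1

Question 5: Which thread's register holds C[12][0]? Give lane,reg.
r: 12->gid=4,r8=1  c: 0->tid=0,i&1=0
L=4*4+0=16  i=1*2+0=2

16,2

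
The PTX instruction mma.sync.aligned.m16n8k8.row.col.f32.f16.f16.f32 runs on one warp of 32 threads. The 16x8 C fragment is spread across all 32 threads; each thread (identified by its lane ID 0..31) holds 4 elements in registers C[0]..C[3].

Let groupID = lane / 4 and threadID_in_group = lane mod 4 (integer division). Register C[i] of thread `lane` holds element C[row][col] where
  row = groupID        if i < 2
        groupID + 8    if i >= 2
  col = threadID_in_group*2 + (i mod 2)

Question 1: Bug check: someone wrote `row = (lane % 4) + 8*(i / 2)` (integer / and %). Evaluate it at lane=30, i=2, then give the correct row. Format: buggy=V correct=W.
buggy=10 correct=15

`(lane % 4) + 8*(i / 2)`[30,2]⇒10
L=30⇒gr=30>>2=7, th=30&3=2
[2]⇒row 7+8=15  col 2·2+0=4
row: 10 vs 15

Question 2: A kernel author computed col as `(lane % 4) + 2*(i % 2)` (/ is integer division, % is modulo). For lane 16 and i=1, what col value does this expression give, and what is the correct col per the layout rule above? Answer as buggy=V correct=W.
`(lane % 4) + 2*(i % 2)`[16,1]->2
L=16->g=16>>2=4, t=16&3=0
[1]->row 4+0=4  col 0·2+1=1
col: 2 vs 1

buggy=2 correct=1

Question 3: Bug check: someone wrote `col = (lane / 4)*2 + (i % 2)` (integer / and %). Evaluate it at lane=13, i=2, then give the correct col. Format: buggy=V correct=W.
`(lane / 4)*2 + (i % 2)`[13,2]->6
lane 13->13/4=3, 13 mod 4=1
i=2  r:3+8->11  c:2·1+0->2
col: 6 vs 2

buggy=6 correct=2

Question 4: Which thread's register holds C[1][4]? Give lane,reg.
r:1=>grp=1,rB=0  c:4=>tig=2,lo=0
L=1*4+2=6  i=0*2+0=0

6,0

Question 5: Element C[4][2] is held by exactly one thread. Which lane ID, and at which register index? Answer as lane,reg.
r=4⇒gr=4,Rb=0  c=2⇒th=1,odd=0
L=4*4+1=17  i=0*2+0=0

17,0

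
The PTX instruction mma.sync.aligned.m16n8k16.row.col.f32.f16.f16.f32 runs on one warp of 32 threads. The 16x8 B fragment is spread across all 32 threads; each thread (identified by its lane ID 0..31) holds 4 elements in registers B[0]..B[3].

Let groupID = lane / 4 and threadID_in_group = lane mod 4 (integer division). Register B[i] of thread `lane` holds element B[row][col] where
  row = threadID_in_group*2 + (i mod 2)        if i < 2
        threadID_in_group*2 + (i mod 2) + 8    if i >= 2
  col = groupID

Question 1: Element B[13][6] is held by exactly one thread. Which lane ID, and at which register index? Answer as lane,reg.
c=6->g=6  r=13->rb=1,t=2,b0=1
L=6*4+2=26  i=1*2+1=3

26,3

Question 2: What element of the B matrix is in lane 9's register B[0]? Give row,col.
L=9->gid=9>>2=2, tid=9&3=1
[0]->row 1·2+0+0=2  col gid=2

2,2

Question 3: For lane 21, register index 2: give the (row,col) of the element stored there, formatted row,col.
10,5

L=21⇒gr=21>>2=5, th=21&3=1
[2]⇒row 1·2+0+8=10  col gr=5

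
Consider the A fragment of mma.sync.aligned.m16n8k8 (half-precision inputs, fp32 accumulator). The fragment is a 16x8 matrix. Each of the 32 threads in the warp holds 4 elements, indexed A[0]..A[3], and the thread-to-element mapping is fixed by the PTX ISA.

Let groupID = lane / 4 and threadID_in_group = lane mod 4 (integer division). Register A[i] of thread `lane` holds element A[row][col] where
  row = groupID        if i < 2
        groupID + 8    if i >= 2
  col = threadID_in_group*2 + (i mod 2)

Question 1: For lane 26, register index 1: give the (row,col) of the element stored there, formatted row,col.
lane 26: g=6 (26/4), t=2 (26%4)
i=1: r=6+0=6, c=2*2+1=5

6,5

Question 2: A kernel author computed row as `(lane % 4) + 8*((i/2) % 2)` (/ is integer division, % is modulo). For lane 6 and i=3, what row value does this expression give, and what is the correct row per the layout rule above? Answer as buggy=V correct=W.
`(lane % 4) + 8*((i/2) % 2)`[6,3]->10
lane 6->6/4=1, 6 mod 4=2
i=3  r:1+8->9  c:2·2+1->5
row: 10 vs 9

buggy=10 correct=9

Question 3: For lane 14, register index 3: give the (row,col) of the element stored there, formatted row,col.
11,5

lane 14: gr=3 (14/4), th=2 (14%4)
i=3: r=3+8=11, c=2*2+1=5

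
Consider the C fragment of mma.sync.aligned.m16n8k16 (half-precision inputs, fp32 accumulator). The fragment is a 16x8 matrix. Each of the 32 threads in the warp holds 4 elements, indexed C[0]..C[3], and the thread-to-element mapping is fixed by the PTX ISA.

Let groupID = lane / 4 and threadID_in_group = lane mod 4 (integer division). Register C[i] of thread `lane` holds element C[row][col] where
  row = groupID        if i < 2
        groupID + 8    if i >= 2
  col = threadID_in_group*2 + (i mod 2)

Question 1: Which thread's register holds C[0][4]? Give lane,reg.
2,0

r=0⇒gr=0,Rb=0  c=4⇒th=2,odd=0
L=0*4+2=2  i=0*2+0=0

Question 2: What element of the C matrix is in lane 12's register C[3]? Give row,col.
lane 12->12/4=3, 12 mod 4=0
i=3  r:3+8->11  c:2·0+1->1

11,1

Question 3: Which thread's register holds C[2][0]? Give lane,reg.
8,0

r:2=>grp=2,rB=0  c:0=>tig=0,lo=0
L=2*4+0=8  i=0*2+0=0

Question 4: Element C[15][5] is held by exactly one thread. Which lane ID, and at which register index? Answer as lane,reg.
30,3

r=15->g=7,rb=1  c=5->t=2,b0=1
L=7*4+2=30  i=1*2+1=3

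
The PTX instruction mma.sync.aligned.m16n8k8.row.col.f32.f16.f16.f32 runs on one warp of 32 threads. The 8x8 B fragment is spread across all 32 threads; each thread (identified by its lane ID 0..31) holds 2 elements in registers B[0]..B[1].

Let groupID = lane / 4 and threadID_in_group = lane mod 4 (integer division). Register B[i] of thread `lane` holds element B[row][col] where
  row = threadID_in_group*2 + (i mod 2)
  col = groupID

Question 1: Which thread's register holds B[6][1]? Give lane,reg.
7,0

c=1→G=1  r=6→T=3,p=0
L=1*4+3=7  i=0=0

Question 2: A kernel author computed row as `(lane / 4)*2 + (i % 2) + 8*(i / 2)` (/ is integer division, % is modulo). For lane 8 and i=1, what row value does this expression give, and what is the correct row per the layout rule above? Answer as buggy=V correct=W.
`(lane / 4)*2 + (i % 2) + 8*(i / 2)`[8,1]→5
lane 8→8/4=2, 8 mod 4=0
i=1  r:2·0+1→1  c:2
row: 5 vs 1

buggy=5 correct=1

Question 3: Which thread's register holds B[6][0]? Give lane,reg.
3,0

c=0->g=0  r=6->t=3,b0=0
L=0*4+3=3  i=0=0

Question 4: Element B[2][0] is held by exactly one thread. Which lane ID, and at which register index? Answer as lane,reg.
c=0->g=0  r=2->t=1,b0=0
L=0*4+1=1  i=0=0

1,0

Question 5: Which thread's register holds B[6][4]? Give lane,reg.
19,0

c=4->g=4  r=6->t=3,b0=0
L=4*4+3=19  i=0=0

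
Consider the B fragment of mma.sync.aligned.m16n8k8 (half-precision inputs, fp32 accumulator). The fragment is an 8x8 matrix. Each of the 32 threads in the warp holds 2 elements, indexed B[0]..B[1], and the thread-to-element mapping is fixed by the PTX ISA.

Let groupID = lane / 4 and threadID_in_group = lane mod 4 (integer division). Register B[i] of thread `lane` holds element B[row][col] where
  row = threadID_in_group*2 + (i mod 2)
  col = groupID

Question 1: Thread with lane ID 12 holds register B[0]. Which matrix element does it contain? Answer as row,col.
lane 12: gr=3 (12/4), th=0 (12%4)
i=0: r=0*2+0=0, c=gr=3

0,3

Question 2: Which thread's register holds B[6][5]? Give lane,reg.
c=5->g=5  r=6->t=3,b0=0
L=5*4+3=23  i=0=0

23,0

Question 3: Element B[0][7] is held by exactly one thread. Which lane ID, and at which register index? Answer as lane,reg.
c=7->g=7  r=0->t=0,b0=0
L=7*4+0=28  i=0=0

28,0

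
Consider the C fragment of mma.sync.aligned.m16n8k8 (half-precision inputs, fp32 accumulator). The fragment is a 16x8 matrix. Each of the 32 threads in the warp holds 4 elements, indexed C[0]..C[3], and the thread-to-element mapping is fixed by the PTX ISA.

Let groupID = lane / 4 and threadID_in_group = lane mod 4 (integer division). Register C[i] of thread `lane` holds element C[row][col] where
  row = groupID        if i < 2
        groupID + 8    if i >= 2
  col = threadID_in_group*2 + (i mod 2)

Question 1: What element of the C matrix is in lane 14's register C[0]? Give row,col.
lane 14→14/4=3, 14 mod 4=2
i=0  r:3+0→3  c:2·2+0→4

3,4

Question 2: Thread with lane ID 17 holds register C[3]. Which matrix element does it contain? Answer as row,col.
12,3

lane 17: gid=4 (17/4), tid=1 (17%4)
i=3: r=4+8=12, c=1*2+1=3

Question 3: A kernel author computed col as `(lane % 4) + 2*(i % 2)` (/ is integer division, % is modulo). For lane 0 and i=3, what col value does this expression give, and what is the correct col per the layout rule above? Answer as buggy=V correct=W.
`(lane % 4) + 2*(i % 2)`[0,3]->2
lane 0->0/4=0, 0 mod 4=0
i=3  r:0+8->8  c:2·0+1->1
col: 2 vs 1

buggy=2 correct=1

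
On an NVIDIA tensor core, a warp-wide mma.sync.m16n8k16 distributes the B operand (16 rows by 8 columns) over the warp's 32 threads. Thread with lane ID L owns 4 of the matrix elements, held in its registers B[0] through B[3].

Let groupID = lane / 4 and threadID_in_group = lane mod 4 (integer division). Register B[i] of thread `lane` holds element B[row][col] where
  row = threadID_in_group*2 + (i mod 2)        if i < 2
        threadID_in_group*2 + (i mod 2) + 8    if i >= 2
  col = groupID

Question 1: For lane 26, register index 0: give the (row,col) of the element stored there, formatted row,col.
L=26->gid=26>>2=6, tid=26&3=2
[0]->row 2·2+0+0=4  col gid=6

4,6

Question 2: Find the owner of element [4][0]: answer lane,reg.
2,0

c=0→G=0  r=4→rhi=0,T=2,p=0
L=0*4+2=2  i=0*2+0=0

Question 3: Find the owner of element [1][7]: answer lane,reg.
28,1

c:7=>grp=7  r:1=>rB=0,tig=0,lo=1
L=7*4+0=28  i=0*2+1=1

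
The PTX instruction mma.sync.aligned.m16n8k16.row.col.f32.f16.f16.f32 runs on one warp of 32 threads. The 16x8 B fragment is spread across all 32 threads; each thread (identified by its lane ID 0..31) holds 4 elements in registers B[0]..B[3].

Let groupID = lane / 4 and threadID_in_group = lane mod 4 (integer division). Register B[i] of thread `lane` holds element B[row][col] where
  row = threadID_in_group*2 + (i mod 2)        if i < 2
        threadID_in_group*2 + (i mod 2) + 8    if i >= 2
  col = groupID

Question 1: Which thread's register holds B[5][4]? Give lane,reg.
18,1

c=4->g=4  r=5->rb=0,t=2,b0=1
L=4*4+2=18  i=0*2+1=1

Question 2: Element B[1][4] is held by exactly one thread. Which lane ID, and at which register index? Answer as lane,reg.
c: 4->gid=4  r: 1->r8=0,tid=0,i&1=1
L=4*4+0=16  i=0*2+1=1

16,1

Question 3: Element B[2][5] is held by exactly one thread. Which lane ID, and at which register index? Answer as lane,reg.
c:5=>grp=5  r:2=>rB=0,tig=1,lo=0
L=5*4+1=21  i=0*2+0=0

21,0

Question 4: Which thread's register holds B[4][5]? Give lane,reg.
22,0

c=5→G=5  r=4→rhi=0,T=2,p=0
L=5*4+2=22  i=0*2+0=0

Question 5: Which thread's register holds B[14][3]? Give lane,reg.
c=3⇒gr=3  r=14⇒Rb=1,th=3,odd=0
L=3*4+3=15  i=1*2+0=2

15,2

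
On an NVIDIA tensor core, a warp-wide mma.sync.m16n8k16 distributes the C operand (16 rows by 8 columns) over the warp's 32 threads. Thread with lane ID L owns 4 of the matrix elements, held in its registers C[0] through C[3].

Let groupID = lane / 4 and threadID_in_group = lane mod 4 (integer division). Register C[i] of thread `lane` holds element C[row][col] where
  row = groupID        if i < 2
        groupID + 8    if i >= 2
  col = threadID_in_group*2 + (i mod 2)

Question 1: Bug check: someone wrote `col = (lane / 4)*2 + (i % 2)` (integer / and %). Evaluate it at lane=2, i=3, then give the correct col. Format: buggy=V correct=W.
buggy=1 correct=5

`(lane / 4)*2 + (i % 2)`[2,3]⇒1
L=2⇒gr=2>>2=0, th=2&3=2
[3]⇒row 0+8=8  col 2·2+1=5
col: 1 vs 5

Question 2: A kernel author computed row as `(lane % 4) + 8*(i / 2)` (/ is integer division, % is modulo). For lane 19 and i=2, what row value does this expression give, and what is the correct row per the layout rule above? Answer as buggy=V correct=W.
`(lane % 4) + 8*(i / 2)`[19,2]=>11
19: grp=4,tig=3
[2] (4+8,3*2+0) = (12,6)
row: 11 vs 12

buggy=11 correct=12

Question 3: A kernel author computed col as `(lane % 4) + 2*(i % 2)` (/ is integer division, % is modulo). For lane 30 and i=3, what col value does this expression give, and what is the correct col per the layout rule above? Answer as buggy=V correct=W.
`(lane % 4) + 2*(i % 2)`[30,3]=>4
lane 30: grp=7 (30/4), tig=2 (30%4)
i=3: r=7+8=15, c=2*2+1=5
col: 4 vs 5

buggy=4 correct=5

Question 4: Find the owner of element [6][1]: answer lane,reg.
r: 6->gid=6,r8=0  c: 1->tid=0,i&1=1
L=6*4+0=24  i=0*2+1=1

24,1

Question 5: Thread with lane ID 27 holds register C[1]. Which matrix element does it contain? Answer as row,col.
6,7

L=27->gid=27>>2=6, tid=27&3=3
[1]->row 6+0=6  col 3·2+1=7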